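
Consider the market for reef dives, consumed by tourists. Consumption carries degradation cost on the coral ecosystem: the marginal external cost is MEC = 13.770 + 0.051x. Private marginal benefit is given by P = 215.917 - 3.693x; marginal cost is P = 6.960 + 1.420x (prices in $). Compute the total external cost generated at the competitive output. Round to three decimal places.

Market equilibrium (private): 6.960 + 1.420x = 215.917 - 3.693x → x_m = 40.8678.
Total external cost = ∫₀^{x_m} (13.770 + 0.051x) dx = 13.770×40.8678 + ½×0.051×40.8678² = 605.3391.

$605.339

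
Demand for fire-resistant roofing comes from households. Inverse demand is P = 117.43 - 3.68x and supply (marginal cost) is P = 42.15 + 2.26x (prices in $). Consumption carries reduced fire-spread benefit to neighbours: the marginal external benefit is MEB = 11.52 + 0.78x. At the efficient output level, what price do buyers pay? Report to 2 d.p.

P = $55.53

Social marginal benefit = demand + MEB = 128.95 - 2.90x.
Set SMB = MC: 128.95 - 2.90x = 42.15 + 2.26x → x* = 16.8217.
Consumer price on the demand curve at x*: 117.43 − 3.68×16.8217 = 55.5261.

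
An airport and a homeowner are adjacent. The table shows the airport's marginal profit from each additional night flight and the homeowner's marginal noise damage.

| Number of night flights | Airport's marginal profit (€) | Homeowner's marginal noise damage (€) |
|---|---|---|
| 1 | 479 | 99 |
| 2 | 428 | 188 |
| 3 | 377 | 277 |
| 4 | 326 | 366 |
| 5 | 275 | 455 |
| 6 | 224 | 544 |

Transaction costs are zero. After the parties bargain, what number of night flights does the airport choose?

3

Bargaining reaches the level where marginal profit last exceeds marginal noise damage.
That holds through level 3 (377 ≥ 277) but not at 4 (326 < 366).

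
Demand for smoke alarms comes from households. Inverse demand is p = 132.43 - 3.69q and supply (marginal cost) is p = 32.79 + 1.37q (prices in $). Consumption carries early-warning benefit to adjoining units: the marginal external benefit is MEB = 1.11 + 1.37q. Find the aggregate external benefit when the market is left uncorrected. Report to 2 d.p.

$287.48

Market equilibrium (private): 32.79 + 1.37q = 132.43 - 3.69q → q_m = 19.6917.
Total external benefit = ∫₀^{q_m} (1.11 + 1.37q) dq = 1.11×19.6917 + ½×1.37×19.6917² = 287.4755.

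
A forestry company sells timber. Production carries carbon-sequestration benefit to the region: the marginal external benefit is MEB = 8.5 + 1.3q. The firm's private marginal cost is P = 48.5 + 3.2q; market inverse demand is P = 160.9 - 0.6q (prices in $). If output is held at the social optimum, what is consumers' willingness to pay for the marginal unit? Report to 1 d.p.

Social marginal cost = private MC − MEB = 40.0 + 1.9q.
Set SMC = demand: 40.0 + 1.9q = 160.9 - 0.6q → q* = 48.3600.
Consumer price on the demand curve at q*: 160.9 − 0.6×48.3600 = 131.8840.

P = $131.9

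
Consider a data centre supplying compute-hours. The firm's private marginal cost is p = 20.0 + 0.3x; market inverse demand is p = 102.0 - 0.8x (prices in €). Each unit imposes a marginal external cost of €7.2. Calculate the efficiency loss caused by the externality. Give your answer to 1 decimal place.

Market equilibrium (private): 20.0 + 0.3x = 102.0 - 0.8x → x_m = 74.5455.
Social marginal cost = private MC + MEC = 27.2 + 0.3x.
Set SMC = demand: 27.2 + 0.3x = 102.0 - 0.8x → x* = 68.0000.
Between x* and x_m the wedge SMC − demand runs linearly from 0 to MEC(x_m), so the loss is a triangle.
DWL = ½ × 6.5455 × 7.2000 = 23.5638.

DWL = €23.6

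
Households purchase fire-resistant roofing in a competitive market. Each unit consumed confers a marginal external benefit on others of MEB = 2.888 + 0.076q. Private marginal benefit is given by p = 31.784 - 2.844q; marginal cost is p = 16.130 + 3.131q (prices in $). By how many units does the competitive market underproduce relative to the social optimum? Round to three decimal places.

0.523 units

Market equilibrium (private): 16.130 + 3.131q = 31.784 - 2.844q → q_m = 2.6199.
Social marginal benefit = demand + MEB = 34.672 - 2.768q.
Set SMB = MC: 34.672 - 2.768q = 16.130 + 3.131q → q* = 3.1432.
Gap = |2.6199 − 3.1432| = 0.5233.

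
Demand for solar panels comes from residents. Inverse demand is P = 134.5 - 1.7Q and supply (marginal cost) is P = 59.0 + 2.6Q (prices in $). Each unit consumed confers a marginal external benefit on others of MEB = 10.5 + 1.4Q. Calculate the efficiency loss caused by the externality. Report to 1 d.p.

Market equilibrium (private): 59.0 + 2.6Q = 134.5 - 1.7Q → Q_m = 17.5581.
Social marginal benefit = demand + MEB = 145.0 - 0.3Q.
Set SMB = MC: 145.0 - 0.3Q = 59.0 + 2.6Q → Q* = 29.6552.
Between Q* and Q_m the wedge SMB − MC runs linearly from 0 to MEB(Q_m), so the loss is a triangle.
DWL = ½ × 12.0971 × 35.0814 = 212.1916.

DWL = $212.2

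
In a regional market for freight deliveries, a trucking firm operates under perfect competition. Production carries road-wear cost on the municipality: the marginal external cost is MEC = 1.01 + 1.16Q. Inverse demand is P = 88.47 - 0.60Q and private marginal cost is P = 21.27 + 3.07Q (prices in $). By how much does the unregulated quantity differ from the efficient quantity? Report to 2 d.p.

4.61 units

Market equilibrium (private): 21.27 + 3.07Q = 88.47 - 0.60Q → Q_m = 18.3106.
Social marginal cost = private MC + MEC = 22.28 + 4.23Q.
Set SMC = demand: 22.28 + 4.23Q = 88.47 - 0.60Q → Q* = 13.7039.
Gap = |18.3106 − 13.7039| = 4.6067.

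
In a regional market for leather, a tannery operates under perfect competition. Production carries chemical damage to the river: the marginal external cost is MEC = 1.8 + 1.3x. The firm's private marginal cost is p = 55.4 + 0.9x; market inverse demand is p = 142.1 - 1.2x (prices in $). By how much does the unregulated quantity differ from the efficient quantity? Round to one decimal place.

16.3 units

Market equilibrium (private): 55.4 + 0.9x = 142.1 - 1.2x → x_m = 41.2857.
Social marginal cost = private MC + MEC = 57.2 + 2.2x.
Set SMC = demand: 57.2 + 2.2x = 142.1 - 1.2x → x* = 24.9706.
Gap = |41.2857 − 24.9706| = 16.3151.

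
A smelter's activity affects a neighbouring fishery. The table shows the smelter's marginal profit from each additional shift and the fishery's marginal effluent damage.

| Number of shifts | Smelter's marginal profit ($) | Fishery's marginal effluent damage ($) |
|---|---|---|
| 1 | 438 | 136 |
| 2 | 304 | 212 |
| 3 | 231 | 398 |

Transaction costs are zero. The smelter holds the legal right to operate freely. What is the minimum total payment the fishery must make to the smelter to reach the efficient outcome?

Left alone the smelter would choose level 3 (marginal profit stays positive).
Efficient level: k* = 2 (marginal profit ≥ marginal effluent damage through 2).
The fishery must at least cover the smelter's forgone profit from cutting 3→2: 231 = 231.

$231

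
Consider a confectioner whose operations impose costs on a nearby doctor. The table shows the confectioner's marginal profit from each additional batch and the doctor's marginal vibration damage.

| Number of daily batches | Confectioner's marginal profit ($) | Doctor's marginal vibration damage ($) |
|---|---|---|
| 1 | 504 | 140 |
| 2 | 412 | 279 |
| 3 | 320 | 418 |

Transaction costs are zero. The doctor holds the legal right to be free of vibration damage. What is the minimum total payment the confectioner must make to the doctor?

$419

Efficient level: marginal profit ≥ marginal vibration damage through level 2, so k* = 2.
With the doctor holding the right, the confectioner must at least compensate total damage at k*: 140 + 279 = 419.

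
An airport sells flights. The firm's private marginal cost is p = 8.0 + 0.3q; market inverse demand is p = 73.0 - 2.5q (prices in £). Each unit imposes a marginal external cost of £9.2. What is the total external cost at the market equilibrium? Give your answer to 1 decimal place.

Market equilibrium (private): 8.0 + 0.3q = 73.0 - 2.5q → q_m = 23.2143.
Total external cost = MEC × q_m = 9.2 × 23.2143 = 213.5716.

£213.6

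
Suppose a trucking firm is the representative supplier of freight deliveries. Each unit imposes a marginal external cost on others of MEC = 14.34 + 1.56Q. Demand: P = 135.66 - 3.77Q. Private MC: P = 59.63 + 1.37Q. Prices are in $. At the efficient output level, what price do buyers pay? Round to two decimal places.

P = $100.95

Social marginal cost = private MC + MEC = 73.97 + 2.93Q.
Set SMC = demand: 73.97 + 2.93Q = 135.66 - 3.77Q → Q* = 9.2075.
Consumer price on the demand curve at Q*: 135.66 − 3.77×9.2075 = 100.9477.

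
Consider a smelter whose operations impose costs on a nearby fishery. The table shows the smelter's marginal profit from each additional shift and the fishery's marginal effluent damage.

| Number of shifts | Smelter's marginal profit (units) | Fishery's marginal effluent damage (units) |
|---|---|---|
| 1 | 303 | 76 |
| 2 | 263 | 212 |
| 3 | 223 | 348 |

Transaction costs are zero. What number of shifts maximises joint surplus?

Bargaining reaches the level where marginal profit last exceeds marginal effluent damage.
That holds through level 2 (263 ≥ 212) but not at 3 (223 < 348).

2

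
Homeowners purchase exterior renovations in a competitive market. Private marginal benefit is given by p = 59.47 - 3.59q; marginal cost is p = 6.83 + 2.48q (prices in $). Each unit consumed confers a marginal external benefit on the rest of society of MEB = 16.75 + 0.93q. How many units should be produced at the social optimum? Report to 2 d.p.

q* = 13.50

Social marginal benefit = demand + MEB = 76.22 - 2.66q.
Set SMB = MC: 76.22 - 2.66q = 6.83 + 2.48q → q* = 13.5000.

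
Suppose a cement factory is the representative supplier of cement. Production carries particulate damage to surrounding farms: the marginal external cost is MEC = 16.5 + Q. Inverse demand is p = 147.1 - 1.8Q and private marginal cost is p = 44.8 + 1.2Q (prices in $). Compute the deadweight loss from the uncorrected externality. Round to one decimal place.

Market equilibrium (private): 44.8 + 1.2Q = 147.1 - 1.8Q → Q_m = 34.1000.
Social marginal cost = private MC + MEC = 61.3 + 2.2Q.
Set SMC = demand: 61.3 + 2.2Q = 147.1 - 1.8Q → Q* = 21.4500.
Between Q* and Q_m the wedge SMC − demand runs linearly from 0 to MEC(Q_m), so the loss is a triangle.
DWL = ½ × 12.6500 × 50.6000 = 320.0450.

DWL = $320.0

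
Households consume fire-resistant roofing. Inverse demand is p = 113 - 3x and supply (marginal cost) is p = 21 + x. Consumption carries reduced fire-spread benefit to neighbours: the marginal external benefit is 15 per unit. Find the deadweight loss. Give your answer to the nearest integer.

DWL = 28

Market equilibrium (private): 21 + x = 113 - 3x → x_m = 23.0000.
Social marginal benefit = demand + MEB = 128 - 3x.
Set SMB = MC: 128 - 3x = 21 + x → x* = 26.7500.
The loss is the area between SMB and MC from x* to x_m; with linear curves that's a triangle of height MEB(x_m).
DWL = ½ × 3.7500 × 15.0000 = 28.1250.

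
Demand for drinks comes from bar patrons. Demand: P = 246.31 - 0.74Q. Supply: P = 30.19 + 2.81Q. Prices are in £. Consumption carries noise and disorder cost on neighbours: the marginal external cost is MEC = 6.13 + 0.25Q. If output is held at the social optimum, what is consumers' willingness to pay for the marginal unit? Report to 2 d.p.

P = £205.42

Social marginal benefit = demand − MEC = 240.18 - 0.99Q.
Set SMB = MC: 240.18 - 0.99Q = 30.19 + 2.81Q → Q* = 55.2605.
Consumer price on the demand curve at Q*: 246.31 − 0.74×55.2605 = 205.4172.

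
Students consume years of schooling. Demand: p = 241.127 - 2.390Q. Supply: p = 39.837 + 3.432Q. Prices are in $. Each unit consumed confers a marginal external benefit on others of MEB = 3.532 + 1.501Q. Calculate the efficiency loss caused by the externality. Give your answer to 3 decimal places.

DWL = $355.499

Market equilibrium (private): 39.837 + 3.432Q = 241.127 - 2.390Q → Q_m = 34.5740.
Social marginal benefit = demand + MEB = 244.659 - 0.889Q.
Set SMB = MC: 244.659 - 0.889Q = 39.837 + 3.432Q → Q* = 47.4015.
The loss is the area between SMB and MC from Q* to Q_m; with linear curves that's a triangle of height MEB(Q_m).
DWL = ½ × 12.8275 × 55.4276 = 355.4988.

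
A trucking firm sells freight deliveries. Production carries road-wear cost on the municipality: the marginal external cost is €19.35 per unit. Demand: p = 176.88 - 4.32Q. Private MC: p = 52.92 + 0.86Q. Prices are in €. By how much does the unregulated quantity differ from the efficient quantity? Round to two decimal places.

Market equilibrium (private): 52.92 + 0.86Q = 176.88 - 4.32Q → Q_m = 23.9305.
Social marginal cost = private MC + MEC = 72.27 + 0.86Q.
Set SMC = demand: 72.27 + 0.86Q = 176.88 - 4.32Q → Q* = 20.1950.
Gap = |23.9305 − 20.1950| = 3.7355.

3.74 units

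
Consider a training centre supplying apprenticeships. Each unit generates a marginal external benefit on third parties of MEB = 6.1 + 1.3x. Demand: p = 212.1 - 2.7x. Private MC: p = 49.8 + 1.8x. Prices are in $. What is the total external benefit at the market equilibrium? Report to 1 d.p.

$1065.5

Market equilibrium (private): 49.8 + 1.8x = 212.1 - 2.7x → x_m = 36.0667.
Total external benefit = ∫₀^{x_m} (6.1 + 1.3x) dx = 6.1×36.0667 + ½×1.3×36.0667² = 1065.5313.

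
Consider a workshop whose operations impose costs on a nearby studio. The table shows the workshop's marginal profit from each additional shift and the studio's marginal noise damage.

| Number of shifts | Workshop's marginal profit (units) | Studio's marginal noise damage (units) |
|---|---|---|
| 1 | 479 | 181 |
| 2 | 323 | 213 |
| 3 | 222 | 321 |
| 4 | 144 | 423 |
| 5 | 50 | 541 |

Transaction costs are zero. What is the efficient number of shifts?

2

Bargaining reaches the level where marginal profit last exceeds marginal noise damage.
That holds through level 2 (323 ≥ 213) but not at 3 (222 < 321).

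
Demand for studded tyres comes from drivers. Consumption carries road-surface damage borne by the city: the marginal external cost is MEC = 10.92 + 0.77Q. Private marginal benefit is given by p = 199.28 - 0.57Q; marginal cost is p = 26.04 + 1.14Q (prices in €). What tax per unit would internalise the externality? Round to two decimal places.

tax = €61.32 per unit

Social marginal benefit = demand − MEC = 188.36 - 1.34Q.
Set SMB = MC: 188.36 - 1.34Q = 26.04 + 1.14Q → Q* = 65.4516.
The Pigouvian tax equals MEC at Q*: 10.92 + 0.77×65.4516 = 61.3177.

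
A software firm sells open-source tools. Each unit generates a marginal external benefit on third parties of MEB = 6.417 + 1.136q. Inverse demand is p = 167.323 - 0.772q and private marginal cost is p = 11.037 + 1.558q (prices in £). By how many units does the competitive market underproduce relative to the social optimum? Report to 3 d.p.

Market equilibrium (private): 11.037 + 1.558q = 167.323 - 0.772q → q_m = 67.0755.
Social marginal cost = private MC − MEB = 4.620 + 0.422q.
Set SMC = demand: 4.620 + 0.422q = 167.323 - 0.772q → q* = 136.2672.
Gap = |67.0755 − 136.2672| = 69.1917.

69.192 units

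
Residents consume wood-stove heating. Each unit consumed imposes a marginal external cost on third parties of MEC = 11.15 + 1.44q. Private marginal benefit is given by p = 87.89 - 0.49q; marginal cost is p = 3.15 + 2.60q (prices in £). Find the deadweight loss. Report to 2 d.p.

DWL = £283.05

Market equilibrium (private): 3.15 + 2.60q = 87.89 - 0.49q → q_m = 27.4239.
Social marginal benefit = demand − MEC = 76.74 - 1.93q.
Set SMB = MC: 76.74 - 1.93q = 3.15 + 2.60q → q* = 16.2450.
Height of the DWL triangle at q_m is MC(q_m) − SMB(q_m) = MEC(q_m) = 50.6405.
DWL = ½ × 11.1789 × 50.6405 = 283.0525.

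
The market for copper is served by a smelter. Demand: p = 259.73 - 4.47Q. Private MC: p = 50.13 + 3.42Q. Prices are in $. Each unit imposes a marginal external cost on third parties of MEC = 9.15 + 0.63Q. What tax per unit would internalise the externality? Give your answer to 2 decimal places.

tax = $23.97 per unit

Social marginal cost = private MC + MEC = 59.28 + 4.05Q.
Set SMC = demand: 59.28 + 4.05Q = 259.73 - 4.47Q → Q* = 23.5270.
The Pigouvian tax equals MEC at Q*: 9.15 + 0.63×23.5270 = 23.9720.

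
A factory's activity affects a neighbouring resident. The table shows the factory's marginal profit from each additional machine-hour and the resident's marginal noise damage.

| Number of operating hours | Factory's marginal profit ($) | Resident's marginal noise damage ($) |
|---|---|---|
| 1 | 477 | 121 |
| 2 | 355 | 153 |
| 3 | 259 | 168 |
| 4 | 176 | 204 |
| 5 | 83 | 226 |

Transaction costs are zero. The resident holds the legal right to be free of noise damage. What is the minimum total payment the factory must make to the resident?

$442

Efficient level: marginal profit ≥ marginal noise damage through level 3, so k* = 3.
With the resident holding the right, the factory must at least compensate total damage at k*: 121 + 153 + 168 = 442.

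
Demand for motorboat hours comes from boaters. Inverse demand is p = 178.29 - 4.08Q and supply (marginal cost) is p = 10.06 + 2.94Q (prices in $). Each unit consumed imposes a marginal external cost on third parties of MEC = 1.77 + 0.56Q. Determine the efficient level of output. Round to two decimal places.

Social marginal benefit = demand − MEC = 176.52 - 4.64Q.
Set SMB = MC: 176.52 - 4.64Q = 10.06 + 2.94Q → Q* = 21.9604.

Q* = 21.96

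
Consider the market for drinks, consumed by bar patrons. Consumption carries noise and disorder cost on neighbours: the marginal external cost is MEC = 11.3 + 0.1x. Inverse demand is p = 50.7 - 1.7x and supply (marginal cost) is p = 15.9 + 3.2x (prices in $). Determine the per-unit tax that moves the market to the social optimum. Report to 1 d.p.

Social marginal benefit = demand − MEC = 39.4 - 1.8x.
Set SMB = MC: 39.4 - 1.8x = 15.9 + 3.2x → x* = 4.7000.
The Pigouvian tax equals MEC at x*: 11.3 + 0.1×4.7000 = 11.7700.

tax = $11.8 per unit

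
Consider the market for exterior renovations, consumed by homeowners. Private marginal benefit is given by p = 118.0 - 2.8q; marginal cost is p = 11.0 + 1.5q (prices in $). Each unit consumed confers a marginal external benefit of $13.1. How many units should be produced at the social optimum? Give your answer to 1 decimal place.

Social marginal benefit = demand + MEB = 131.1 - 2.8q.
Set SMB = MC: 131.1 - 2.8q = 11.0 + 1.5q → q* = 27.9302.

q* = 27.9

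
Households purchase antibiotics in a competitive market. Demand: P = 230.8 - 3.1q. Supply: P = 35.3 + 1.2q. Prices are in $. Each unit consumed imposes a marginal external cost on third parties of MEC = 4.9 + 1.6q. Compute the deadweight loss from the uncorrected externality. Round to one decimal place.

Market equilibrium (private): 35.3 + 1.2q = 230.8 - 3.1q → q_m = 45.4651.
Social marginal benefit = demand − MEC = 225.9 - 4.7q.
Set SMB = MC: 225.9 - 4.7q = 35.3 + 1.2q → q* = 32.3051.
Between q* and q_m the wedge MC − SMB runs linearly from 0 to MEC(q_m), so the loss is a triangle.
DWL = ½ × 13.1600 × 77.6442 = 510.8988.

DWL = $510.9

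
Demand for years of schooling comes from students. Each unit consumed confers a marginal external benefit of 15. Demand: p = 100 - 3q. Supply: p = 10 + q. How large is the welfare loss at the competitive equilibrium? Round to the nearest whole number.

DWL = 28

Market equilibrium (private): 10 + q = 100 - 3q → q_m = 22.5000.
Social marginal benefit = demand + MEB = 115 - 3q.
Set SMB = MC: 115 - 3q = 10 + q → q* = 26.2500.
Height of the DWL triangle at q_m is SMB(q_m) − MC(q_m) = MEB(q_m) = 15.0000.
DWL = ½ × 3.7500 × 15.0000 = 28.1250.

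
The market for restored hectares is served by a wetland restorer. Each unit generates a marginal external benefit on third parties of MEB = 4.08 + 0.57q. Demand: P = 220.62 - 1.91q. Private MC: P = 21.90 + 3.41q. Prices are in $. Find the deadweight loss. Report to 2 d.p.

Market equilibrium (private): 21.90 + 3.41q = 220.62 - 1.91q → q_m = 37.3534.
Social marginal cost = private MC − MEB = 17.82 + 2.84q.
Set SMC = demand: 17.82 + 2.84q = 220.62 - 1.91q → q* = 42.6947.
Between q* and q_m the wedge demand − SMC runs linearly from 0 to MEB(q_m), so the loss is a triangle.
DWL = ½ × 5.3413 × 25.3714 = 67.7581.

DWL = $67.76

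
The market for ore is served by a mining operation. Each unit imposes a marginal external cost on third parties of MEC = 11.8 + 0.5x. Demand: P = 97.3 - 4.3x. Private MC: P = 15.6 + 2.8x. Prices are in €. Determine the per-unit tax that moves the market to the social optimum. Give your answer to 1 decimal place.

Social marginal cost = private MC + MEC = 27.4 + 3.3x.
Set SMC = demand: 27.4 + 3.3x = 97.3 - 4.3x → x* = 9.1974.
The Pigouvian tax equals MEC at x*: 11.8 + 0.5×9.1974 = 16.3987.

tax = €16.4 per unit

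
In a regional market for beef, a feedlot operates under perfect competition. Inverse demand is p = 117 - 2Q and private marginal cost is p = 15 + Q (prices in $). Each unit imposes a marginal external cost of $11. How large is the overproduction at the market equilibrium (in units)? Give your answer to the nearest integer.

Market equilibrium (private): 15 + Q = 117 - 2Q → Q_m = 34.0000.
Social marginal cost = private MC + MEC = 26 + Q.
Set SMC = demand: 26 + Q = 117 - 2Q → Q* = 30.3333.
Gap = |34.0000 − 30.3333| = 3.6667.

4 units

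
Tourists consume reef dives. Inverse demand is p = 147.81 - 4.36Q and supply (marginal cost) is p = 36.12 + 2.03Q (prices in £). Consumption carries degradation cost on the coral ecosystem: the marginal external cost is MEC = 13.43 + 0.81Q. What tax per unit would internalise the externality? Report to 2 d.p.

Social marginal benefit = demand − MEC = 134.38 - 5.17Q.
Set SMB = MC: 134.38 - 5.17Q = 36.12 + 2.03Q → Q* = 13.6472.
The Pigouvian tax equals MEC at Q*: 13.43 + 0.81×13.6472 = 24.4842.

tax = £24.48 per unit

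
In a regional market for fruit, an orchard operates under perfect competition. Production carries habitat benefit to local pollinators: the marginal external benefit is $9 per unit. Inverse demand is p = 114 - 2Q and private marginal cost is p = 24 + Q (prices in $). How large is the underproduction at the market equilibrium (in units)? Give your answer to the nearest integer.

Market equilibrium (private): 24 + Q = 114 - 2Q → Q_m = 30.0000.
Social marginal cost = private MC − MEB = 15 + Q.
Set SMC = demand: 15 + Q = 114 - 2Q → Q* = 33.0000.
Gap = |30.0000 − 33.0000| = 3.0000.

3 units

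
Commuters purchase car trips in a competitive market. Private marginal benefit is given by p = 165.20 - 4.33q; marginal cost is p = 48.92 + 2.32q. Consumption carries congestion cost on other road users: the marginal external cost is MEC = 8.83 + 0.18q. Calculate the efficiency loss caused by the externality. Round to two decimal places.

DWL = 10.50

Market equilibrium (private): 48.92 + 2.32q = 165.20 - 4.33q → q_m = 17.4857.
Social marginal benefit = demand − MEC = 156.37 - 4.51q.
Set SMB = MC: 156.37 - 4.51q = 48.92 + 2.32q → q* = 15.7321.
The loss is the area between SMB and MC from q* to q_m; with linear curves that's a triangle of height MEC(q_m).
DWL = ½ × 1.7536 × 11.9774 = 10.5018.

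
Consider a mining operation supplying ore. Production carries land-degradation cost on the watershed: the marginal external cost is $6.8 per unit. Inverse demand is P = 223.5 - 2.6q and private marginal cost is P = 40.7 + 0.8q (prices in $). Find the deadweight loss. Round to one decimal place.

Market equilibrium (private): 40.7 + 0.8q = 223.5 - 2.6q → q_m = 53.7647.
Social marginal cost = private MC + MEC = 47.5 + 0.8q.
Set SMC = demand: 47.5 + 0.8q = 223.5 - 2.6q → q* = 51.7647.
The loss is the area between SMC and demand from q* to q_m; with linear curves that's a triangle of height MEC(q_m).
DWL = ½ × 2.0000 × 6.8000 = 6.8000.

DWL = $6.8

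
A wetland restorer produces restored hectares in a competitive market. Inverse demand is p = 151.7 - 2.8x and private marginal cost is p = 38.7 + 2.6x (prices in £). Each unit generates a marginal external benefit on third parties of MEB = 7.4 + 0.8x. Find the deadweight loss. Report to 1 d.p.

DWL = £63.3

Market equilibrium (private): 38.7 + 2.6x = 151.7 - 2.8x → x_m = 20.9259.
Social marginal cost = private MC − MEB = 31.3 + 1.8x.
Set SMC = demand: 31.3 + 1.8x = 151.7 - 2.8x → x* = 26.1739.
The loss is the area between SMC and demand from x* to x_m; with linear curves that's a triangle of height MEB(x_m).
DWL = ½ × 5.2480 × 24.1407 = 63.3452.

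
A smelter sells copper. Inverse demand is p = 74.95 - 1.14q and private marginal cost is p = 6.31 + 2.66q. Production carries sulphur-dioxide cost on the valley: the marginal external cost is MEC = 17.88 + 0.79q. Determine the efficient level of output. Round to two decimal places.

Social marginal cost = private MC + MEC = 24.19 + 3.45q.
Set SMC = demand: 24.19 + 3.45q = 74.95 - 1.14q → q* = 11.0588.

q* = 11.06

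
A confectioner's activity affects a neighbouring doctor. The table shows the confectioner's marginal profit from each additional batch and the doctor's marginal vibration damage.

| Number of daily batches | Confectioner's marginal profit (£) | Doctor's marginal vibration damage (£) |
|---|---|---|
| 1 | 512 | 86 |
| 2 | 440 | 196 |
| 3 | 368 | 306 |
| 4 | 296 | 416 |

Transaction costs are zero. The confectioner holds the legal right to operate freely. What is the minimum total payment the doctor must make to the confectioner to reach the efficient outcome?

£296

Left alone the confectioner would choose level 4 (marginal profit stays positive).
Efficient level: k* = 3 (marginal profit ≥ marginal vibration damage through 3).
The doctor must at least cover the confectioner's forgone profit from cutting 4→3: 296 = 296.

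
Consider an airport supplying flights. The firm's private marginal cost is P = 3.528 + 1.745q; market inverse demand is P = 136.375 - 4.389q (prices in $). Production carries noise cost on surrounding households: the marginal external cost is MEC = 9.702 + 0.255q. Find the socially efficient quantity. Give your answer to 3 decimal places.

Social marginal cost = private MC + MEC = 13.230 + 2.000q.
Set SMC = demand: 13.230 + 2.000q = 136.375 - 4.389q → q* = 19.2745.

q* = 19.275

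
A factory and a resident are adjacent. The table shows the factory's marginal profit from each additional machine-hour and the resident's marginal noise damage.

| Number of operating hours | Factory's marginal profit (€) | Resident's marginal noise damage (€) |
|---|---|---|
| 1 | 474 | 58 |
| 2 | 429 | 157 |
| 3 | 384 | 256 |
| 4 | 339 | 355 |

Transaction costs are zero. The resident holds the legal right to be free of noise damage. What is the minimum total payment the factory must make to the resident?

Efficient level: marginal profit ≥ marginal noise damage through level 3, so k* = 3.
With the resident holding the right, the factory must at least compensate total damage at k*: 58 + 157 + 256 = 471.

€471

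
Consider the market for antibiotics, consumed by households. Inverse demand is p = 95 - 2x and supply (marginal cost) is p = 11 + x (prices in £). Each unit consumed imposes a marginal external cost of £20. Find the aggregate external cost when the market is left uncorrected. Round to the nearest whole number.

£560

Market equilibrium (private): 11 + x = 95 - 2x → x_m = 28.0000.
Total external cost = MEC × x_m = 20 × 28.0000 = 560.0000.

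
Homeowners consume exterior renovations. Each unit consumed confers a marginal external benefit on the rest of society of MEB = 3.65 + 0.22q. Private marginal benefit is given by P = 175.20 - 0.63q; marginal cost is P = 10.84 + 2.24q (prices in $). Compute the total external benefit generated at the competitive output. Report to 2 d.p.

$569.79

Market equilibrium (private): 10.84 + 2.24q = 175.20 - 0.63q → q_m = 57.2683.
Total external benefit = ∫₀^{q_m} (3.65 + 0.22q) dq = 3.65×57.2683 + ½×0.22×57.2683² = 569.7917.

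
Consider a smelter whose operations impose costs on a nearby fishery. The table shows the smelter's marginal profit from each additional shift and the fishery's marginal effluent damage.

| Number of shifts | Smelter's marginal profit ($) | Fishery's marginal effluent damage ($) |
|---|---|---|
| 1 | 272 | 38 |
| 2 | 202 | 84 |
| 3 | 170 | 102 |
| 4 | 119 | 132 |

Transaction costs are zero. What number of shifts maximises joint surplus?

Bargaining reaches the level where marginal profit last exceeds marginal effluent damage.
That holds through level 3 (170 ≥ 102) but not at 4 (119 < 132).

3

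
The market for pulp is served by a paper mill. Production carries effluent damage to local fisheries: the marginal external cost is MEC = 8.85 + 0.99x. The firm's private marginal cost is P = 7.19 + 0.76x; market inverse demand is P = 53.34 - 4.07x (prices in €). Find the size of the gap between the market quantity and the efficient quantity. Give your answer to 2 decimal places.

Market equilibrium (private): 7.19 + 0.76x = 53.34 - 4.07x → x_m = 9.5549.
Social marginal cost = private MC + MEC = 16.04 + 1.75x.
Set SMC = demand: 16.04 + 1.75x = 53.34 - 4.07x → x* = 6.4089.
Gap = |9.5549 − 6.4089| = 3.1460.

3.15 units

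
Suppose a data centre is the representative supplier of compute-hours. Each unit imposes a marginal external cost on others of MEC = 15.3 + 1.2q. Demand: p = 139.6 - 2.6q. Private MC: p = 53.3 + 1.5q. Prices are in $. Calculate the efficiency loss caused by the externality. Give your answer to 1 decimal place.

Market equilibrium (private): 53.3 + 1.5q = 139.6 - 2.6q → q_m = 21.0488.
Social marginal cost = private MC + MEC = 68.6 + 2.7q.
Set SMC = demand: 68.6 + 2.7q = 139.6 - 2.6q → q* = 13.3962.
The welfare-loss triangle has base |q_m − q*| and height MEC(q_m) (the vertical gap between SMC and demand is zero at q* and MEC at q_m).
DWL = ½ × 7.6526 × 40.5585 = 155.1890.

DWL = $155.2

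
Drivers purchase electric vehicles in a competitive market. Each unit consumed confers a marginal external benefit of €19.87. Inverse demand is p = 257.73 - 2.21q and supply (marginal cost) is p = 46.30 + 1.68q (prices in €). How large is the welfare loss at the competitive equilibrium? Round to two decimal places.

Market equilibrium (private): 46.30 + 1.68q = 257.73 - 2.21q → q_m = 54.3522.
Social marginal benefit = demand + MEB = 277.60 - 2.21q.
Set SMB = MC: 277.60 - 2.21q = 46.30 + 1.68q → q* = 59.4602.
The loss is the area between SMB and MC from q* to q_m; with linear curves that's a triangle of height MEB(q_m).
DWL = ½ × 5.1080 × 19.8700 = 50.7480.

DWL = €50.75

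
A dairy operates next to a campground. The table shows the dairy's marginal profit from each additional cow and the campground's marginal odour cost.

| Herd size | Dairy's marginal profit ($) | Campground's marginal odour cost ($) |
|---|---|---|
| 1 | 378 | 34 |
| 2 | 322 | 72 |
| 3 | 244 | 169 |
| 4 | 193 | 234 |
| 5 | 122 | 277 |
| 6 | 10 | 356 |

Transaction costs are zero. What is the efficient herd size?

Bargaining reaches the level where marginal profit last exceeds marginal odour cost.
That holds through level 3 (244 ≥ 169) but not at 4 (193 < 234).

3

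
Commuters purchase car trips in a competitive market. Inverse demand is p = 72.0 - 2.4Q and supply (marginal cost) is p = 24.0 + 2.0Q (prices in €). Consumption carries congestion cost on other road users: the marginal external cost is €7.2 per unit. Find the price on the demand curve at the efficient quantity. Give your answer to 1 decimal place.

Social marginal benefit = demand − MEC = 64.8 - 2.4Q.
Set SMB = MC: 64.8 - 2.4Q = 24.0 + 2.0Q → Q* = 9.2727.
Consumer price on the demand curve at Q*: 72.0 − 2.4×9.2727 = 49.7455.

P = €49.7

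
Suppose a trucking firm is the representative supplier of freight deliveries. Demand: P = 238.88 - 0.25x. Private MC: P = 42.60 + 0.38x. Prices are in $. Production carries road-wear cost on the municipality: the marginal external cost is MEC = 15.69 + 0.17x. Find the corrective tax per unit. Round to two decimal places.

tax = $54.07 per unit

Social marginal cost = private MC + MEC = 58.29 + 0.55x.
Set SMC = demand: 58.29 + 0.55x = 238.88 - 0.25x → x* = 225.7375.
The Pigouvian tax equals MEC at x*: 15.69 + 0.17×225.7375 = 54.0654.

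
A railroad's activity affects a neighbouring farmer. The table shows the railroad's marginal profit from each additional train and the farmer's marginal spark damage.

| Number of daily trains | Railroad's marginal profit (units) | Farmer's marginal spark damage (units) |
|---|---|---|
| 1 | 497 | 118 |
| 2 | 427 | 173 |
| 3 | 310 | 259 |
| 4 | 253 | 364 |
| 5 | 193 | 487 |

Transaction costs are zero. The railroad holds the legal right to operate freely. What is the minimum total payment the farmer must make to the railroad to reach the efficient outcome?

Left alone the railroad would choose level 5 (marginal profit stays positive).
Efficient level: k* = 3 (marginal profit ≥ marginal spark damage through 3).
The farmer must at least cover the railroad's forgone profit from cutting 5→3: 253 + 193 = 446.

446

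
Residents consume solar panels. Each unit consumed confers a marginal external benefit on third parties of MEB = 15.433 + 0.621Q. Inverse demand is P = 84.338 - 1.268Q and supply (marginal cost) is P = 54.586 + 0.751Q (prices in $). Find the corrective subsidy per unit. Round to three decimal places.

Social marginal benefit = demand + MEB = 99.771 - 0.647Q.
Set SMB = MC: 99.771 - 0.647Q = 54.586 + 0.751Q → Q* = 32.3212.
The Pigouvian subsidy equals MEB at Q*: 15.433 + 0.621×32.3212 = 35.5045.

subsidy = $35.504 per unit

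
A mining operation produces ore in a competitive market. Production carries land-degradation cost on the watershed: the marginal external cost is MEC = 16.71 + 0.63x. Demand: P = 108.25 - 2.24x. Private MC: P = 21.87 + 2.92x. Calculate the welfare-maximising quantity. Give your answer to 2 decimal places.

x* = 12.03

Social marginal cost = private MC + MEC = 38.58 + 3.55x.
Set SMC = demand: 38.58 + 3.55x = 108.25 - 2.24x → x* = 12.0328.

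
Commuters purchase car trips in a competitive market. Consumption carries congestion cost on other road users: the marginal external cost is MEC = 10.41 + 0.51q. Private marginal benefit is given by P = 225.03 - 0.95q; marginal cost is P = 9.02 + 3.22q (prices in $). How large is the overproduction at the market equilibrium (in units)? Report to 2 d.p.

7.87 units

Market equilibrium (private): 9.02 + 3.22q = 225.03 - 0.95q → q_m = 51.8010.
Social marginal benefit = demand − MEC = 214.62 - 1.46q.
Set SMB = MC: 214.62 - 1.46q = 9.02 + 3.22q → q* = 43.9316.
Gap = |51.8010 − 43.9316| = 7.8694.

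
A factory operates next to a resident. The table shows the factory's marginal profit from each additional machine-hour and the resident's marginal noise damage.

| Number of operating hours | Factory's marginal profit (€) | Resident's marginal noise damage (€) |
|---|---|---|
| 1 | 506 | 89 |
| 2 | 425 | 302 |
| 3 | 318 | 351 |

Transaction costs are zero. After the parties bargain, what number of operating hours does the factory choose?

2

Bargaining reaches the level where marginal profit last exceeds marginal noise damage.
That holds through level 2 (425 ≥ 302) but not at 3 (318 < 351).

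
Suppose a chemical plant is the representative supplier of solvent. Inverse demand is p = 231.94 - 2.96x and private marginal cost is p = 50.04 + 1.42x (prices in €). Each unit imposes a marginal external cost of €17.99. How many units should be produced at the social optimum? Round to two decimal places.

x* = 37.42

Social marginal cost = private MC + MEC = 68.03 + 1.42x.
Set SMC = demand: 68.03 + 1.42x = 231.94 - 2.96x → x* = 37.4224.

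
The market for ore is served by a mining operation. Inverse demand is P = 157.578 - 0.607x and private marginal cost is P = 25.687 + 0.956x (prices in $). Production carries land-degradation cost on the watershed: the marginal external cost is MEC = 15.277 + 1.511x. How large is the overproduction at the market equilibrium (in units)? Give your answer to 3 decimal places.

46.448 units

Market equilibrium (private): 25.687 + 0.956x = 157.578 - 0.607x → x_m = 84.3832.
Social marginal cost = private MC + MEC = 40.964 + 2.467x.
Set SMC = demand: 40.964 + 2.467x = 157.578 - 0.607x → x* = 37.9356.
Gap = |84.3832 − 37.9356| = 46.4476.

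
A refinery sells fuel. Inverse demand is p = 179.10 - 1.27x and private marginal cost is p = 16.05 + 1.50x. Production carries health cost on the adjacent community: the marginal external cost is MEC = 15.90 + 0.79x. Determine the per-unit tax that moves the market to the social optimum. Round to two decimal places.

Social marginal cost = private MC + MEC = 31.95 + 2.29x.
Set SMC = demand: 31.95 + 2.29x = 179.10 - 1.27x → x* = 41.3343.
The Pigouvian tax equals MEC at x*: 15.90 + 0.79×41.3343 = 48.5541.

tax = 48.55 per unit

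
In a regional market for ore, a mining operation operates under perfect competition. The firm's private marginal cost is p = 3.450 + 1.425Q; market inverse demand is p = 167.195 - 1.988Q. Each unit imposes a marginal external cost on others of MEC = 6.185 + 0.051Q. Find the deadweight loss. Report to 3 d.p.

DWL = 10.755

Market equilibrium (private): 3.450 + 1.425Q = 167.195 - 1.988Q → Q_m = 47.9769.
Social marginal cost = private MC + MEC = 9.635 + 1.476Q.
Set SMC = demand: 9.635 + 1.476Q = 167.195 - 1.988Q → Q* = 45.4850.
Height of the DWL triangle at Q_m is SMC(Q_m) − demand(Q_m) = MEC(Q_m) = 8.6318.
DWL = ½ × 2.4919 × 8.6318 = 10.7548.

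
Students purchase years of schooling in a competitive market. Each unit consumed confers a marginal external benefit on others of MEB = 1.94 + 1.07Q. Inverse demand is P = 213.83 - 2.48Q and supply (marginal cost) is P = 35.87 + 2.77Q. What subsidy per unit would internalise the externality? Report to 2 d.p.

subsidy = 47.99 per unit

Social marginal benefit = demand + MEB = 215.77 - 1.41Q.
Set SMB = MC: 215.77 - 1.41Q = 35.87 + 2.77Q → Q* = 43.0383.
The Pigouvian subsidy equals MEB at Q*: 1.94 + 1.07×43.0383 = 47.9910.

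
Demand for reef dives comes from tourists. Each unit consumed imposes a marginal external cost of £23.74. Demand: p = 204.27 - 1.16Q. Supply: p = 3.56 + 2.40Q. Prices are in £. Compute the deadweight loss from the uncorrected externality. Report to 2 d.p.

DWL = £79.16

Market equilibrium (private): 3.56 + 2.40Q = 204.27 - 1.16Q → Q_m = 56.3792.
Social marginal benefit = demand − MEC = 180.53 - 1.16Q.
Set SMB = MC: 180.53 - 1.16Q = 3.56 + 2.40Q → Q* = 49.7107.
The welfare-loss triangle has base |Q_m − Q*| and height MEC(Q_m) (the vertical gap between SMB and MC is zero at Q* and MEC at Q_m).
DWL = ½ × 6.6685 × 23.7400 = 79.1551.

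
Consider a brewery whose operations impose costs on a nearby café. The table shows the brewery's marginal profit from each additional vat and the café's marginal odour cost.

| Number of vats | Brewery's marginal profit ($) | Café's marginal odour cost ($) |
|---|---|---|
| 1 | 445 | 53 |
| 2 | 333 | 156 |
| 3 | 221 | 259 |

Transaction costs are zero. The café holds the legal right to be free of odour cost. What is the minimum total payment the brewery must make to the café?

$209

Efficient level: marginal profit ≥ marginal odour cost through level 2, so k* = 2.
With the café holding the right, the brewery must at least compensate total damage at k*: 53 + 156 = 209.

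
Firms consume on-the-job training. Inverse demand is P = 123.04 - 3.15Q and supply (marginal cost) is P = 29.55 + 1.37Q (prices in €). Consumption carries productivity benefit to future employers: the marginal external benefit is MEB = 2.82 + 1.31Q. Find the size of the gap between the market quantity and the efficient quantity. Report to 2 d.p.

9.32 units

Market equilibrium (private): 29.55 + 1.37Q = 123.04 - 3.15Q → Q_m = 20.6836.
Social marginal benefit = demand + MEB = 125.86 - 1.84Q.
Set SMB = MC: 125.86 - 1.84Q = 29.55 + 1.37Q → Q* = 30.0031.
Gap = |20.6836 − 30.0031| = 9.3195.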